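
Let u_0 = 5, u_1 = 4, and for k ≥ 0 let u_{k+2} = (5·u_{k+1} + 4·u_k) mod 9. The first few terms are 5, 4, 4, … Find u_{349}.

5

Listing terms: u_0 = 5, u_1 = 4, u_2 = 4, u_3 = 0, u_4 = 7, u_5 = 8, u_6 = 5, u_7 = 3, u_8 = 8, u_9 = 7, u_{10} = 4, u_{11} = 3, u_{12} = 4, u_{13} = 5, u_{14} = 5, u_{15} = 0, u_{16} = 2, u_{17} = 1, u_{18} = 4, u_{19} = 6, u_{20} = 1, u_{21} = 2, u_{22} = 5, u_{23} = 6, u_{24} = 5, u_{25} = 4.
The sequence repeats with period 24.
(349 - 0) mod 24 = 13, so u_{349} = u_{13} = 5.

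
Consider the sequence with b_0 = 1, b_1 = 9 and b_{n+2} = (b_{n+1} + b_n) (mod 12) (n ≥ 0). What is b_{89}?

Listing terms: b_0 = 1,  b_1 = 9,  b_2 = 10,  b_3 = 7,  b_4 = 5,  b_5 = 0,  b_6 = 5,  b_7 = 5,  b_8 = 10,  b_9 = 3,  b_{10} = 1,  b_{11} = 4,  b_{12} = 5,  b_{13} = 9,  b_{14} = 2,  b_{15} = 11,  b_{16} = 1,  b_{17} = 0,  b_{18} = 1,  b_{19} = 1,  b_{20} = 2,  b_{21} = 3,  b_{22} = 5,  b_{23} = 8,  b_{24} = 1,  b_{25} = 9.
The sequence repeats with period 24.
So b_{89} = b_{0 + ((89-0) mod 24)} = b_{17} = 0.

0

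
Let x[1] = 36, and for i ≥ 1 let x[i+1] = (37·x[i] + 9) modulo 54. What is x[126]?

Computing terms: x[1] = 36; x[2] = 45; x[3] = 0; x[4] = 9; x[5] = 18; x[6] = 27; x[7] = 36.
The sequence repeats with period 6.
(126 - 1) mod 6 = 5, so x[126] = x[6] = 27.

27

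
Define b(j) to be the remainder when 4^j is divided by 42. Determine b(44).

Listing terms: b(0) = 1, b(1) = 4, b(2) = 16, b(3) = 22, b(4) = 4.
Since b(4) = b(1) = 4, the sequence is eventually periodic: after a pre-period of length 1 it cycles with period 3.
For j ≥ 1, b(j) depends only on (j - 1) mod 3. (44 - 1) mod 3 = 1, so b(44) = b(2) = 16.

16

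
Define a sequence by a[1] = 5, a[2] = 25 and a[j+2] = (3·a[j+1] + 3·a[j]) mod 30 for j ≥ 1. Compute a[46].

15

We have a[1] = 5; a[2] = 25; a[3] = 0; a[4] = 15; a[5] = 15; a[6] = 0; a[7] = 15.
Since (a[6], a[7]) = (a[3], a[4]) = (0, 15) (two consecutive terms determine the rest), the sequence is eventually periodic: after a pre-period of length 2 it cycles with period 3.
For j ≥ 3, a[j] depends only on (j - 3) mod 3. (46 - 3) mod 3 = 1, so a[46] = a[4] = 15.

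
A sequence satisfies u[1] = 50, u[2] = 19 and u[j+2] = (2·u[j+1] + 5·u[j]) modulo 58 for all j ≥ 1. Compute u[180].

31

Listing terms: u[1] = 50,  u[2] = 19,  u[3] = 56,  u[4] = 33,  u[5] = 56,  u[6] = 45,  u[7] = 22,  u[8] = 37,  u[9] = 10,  u[10] = 31,  u[11] = 54,  u[12] = 31,  u[13] = 42,  u[14] = 7,  u[15] = 50,  u[16] = 19.
The sequence repeats with period 14.
(180 - 1) mod 14 = 11, so u[180] = u[12] = 31.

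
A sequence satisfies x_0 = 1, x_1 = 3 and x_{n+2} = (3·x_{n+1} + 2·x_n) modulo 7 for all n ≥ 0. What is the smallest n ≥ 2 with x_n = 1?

9

Listing terms: x_0 = 1,  x_1 = 3,  x_2 = 4,  x_3 = 4,  x_4 = 6,  x_5 = 5,  x_6 = 6,  x_7 = 0,  x_8 = 5,  x_9 = 1,  x_{10} = 6,  x_{11} = 6,  x_{12} = 2,  x_{13} = 4,  x_{14} = 2,  x_{15} = 0,  x_{16} = 4,  x_{17} = 5,  x_{18} = 2,  x_{19} = 2,  x_{20} = 3,  x_{21} = 6,  x_{22} = 3,  x_{23} = 0,  x_{24} = 6,  x_{25} = 4,  x_{26} = 3,  x_{27} = 3,  x_{28} = 1,  x_{29} = 2,  x_{30} = 1,  x_{31} = 0,  x_{32} = 2,  x_{33} = 6,  x_{34} = 1,  x_{35} = 1,  x_{36} = 5,  x_{37} = 3,  x_{38} = 5,  x_{39} = 0,  x_{40} = 3,  x_{41} = 2,  x_{42} = 5,  x_{43} = 5,  x_{44} = 4,  x_{45} = 1,  x_{46} = 4,  x_{47} = 0,  x_{48} = 1,  x_{49} = 3.
The sequence repeats with period 48.
The value 1 first appears (with n ≥ 2) at x_9.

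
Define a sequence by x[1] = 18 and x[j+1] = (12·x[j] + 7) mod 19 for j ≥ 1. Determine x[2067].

4

Computing terms: x[1] = 18, x[2] = 14, x[3] = 4, x[4] = 17, x[5] = 2, x[6] = 12, x[7] = 18.
The sequence repeats with period 6.
(2067 - 1) mod 6 = 2, so x[2067] = x[3] = 4.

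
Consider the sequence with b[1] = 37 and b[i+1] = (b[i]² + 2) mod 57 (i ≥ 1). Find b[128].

21

Computing terms: b[1] = 37; b[2] = 3; b[3] = 11; b[4] = 9; b[5] = 26; b[6] = 51; b[7] = 38; b[8] = 21; b[9] = 44; b[10] = 0; b[11] = 2; b[12] = 6; b[13] = 38.
Since b[13] = b[7] = 38, the sequence is eventually periodic: after a pre-period of length 6 it cycles with period 6.
For i ≥ 7, b[i] depends only on (i - 7) mod 6. (128 - 7) mod 6 = 1, so b[128] = b[8] = 21.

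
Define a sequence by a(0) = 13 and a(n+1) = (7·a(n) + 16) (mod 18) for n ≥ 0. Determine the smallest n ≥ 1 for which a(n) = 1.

6

Listing terms: a(0) = 13,  a(1) = 17,  a(2) = 9,  a(3) = 7,  a(4) = 11,  a(5) = 3,  a(6) = 1,  a(7) = 5,  a(8) = 15,  a(9) = 13.
The sequence repeats with period 9.
The value 1 first appears (with n ≥ 1) at a(6).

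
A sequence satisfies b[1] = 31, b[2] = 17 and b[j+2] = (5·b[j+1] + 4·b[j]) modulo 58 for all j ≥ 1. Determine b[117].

b[1] = 31; b[2] = 17; b[3] = 35; b[4] = 11; b[5] = 21; b[6] = 33; b[7] = 17; b[8] = 43; b[9] = 51; b[10] = 21; b[11] = 19; b[12] = 5; b[13] = 43; b[14] = 3; b[15] = 13; b[16] = 19; b[17] = 31; b[18] = 57; b[19] = 3; b[20] = 11; b[21] = 9; b[22] = 31; b[23] = 17.
Since (b[22], b[23]) = (b[1], b[2]) = (31, 17) (two consecutive terms determine the rest), the sequence is periodic with period 21.
So b[117] = b[1 + ((117-1) mod 21)] = b[12] = 5.

5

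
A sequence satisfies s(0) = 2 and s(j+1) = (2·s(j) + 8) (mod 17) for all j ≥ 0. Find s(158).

3

s(0) = 2,  s(1) = 12,  s(2) = 15,  s(3) = 4,  s(4) = 16,  s(5) = 6,  s(6) = 3,  s(7) = 14,  s(8) = 2.
The sequence repeats with period 8.
(158 - 0) mod 8 = 6, so s(158) = s(6) = 3.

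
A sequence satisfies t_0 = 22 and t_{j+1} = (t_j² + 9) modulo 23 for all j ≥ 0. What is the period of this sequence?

3

Computing terms: t_0 = 22; t_1 = 10; t_2 = 17; t_3 = 22.
Since t_3 = t_0 = 22, the sequence is periodic with period 3.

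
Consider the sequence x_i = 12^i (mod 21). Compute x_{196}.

We have x_0 = 1; x_1 = 12; x_2 = 18; x_3 = 6; x_4 = 9; x_5 = 3; x_6 = 15; x_7 = 12.
Since x_7 = x_1 = 12, the sequence is eventually periodic: after a pre-period of length 1 it cycles with period 6.
For i ≥ 1, x_i depends only on (i - 1) mod 6. (196 - 1) mod 6 = 3, so x_{196} = x_4 = 9.

9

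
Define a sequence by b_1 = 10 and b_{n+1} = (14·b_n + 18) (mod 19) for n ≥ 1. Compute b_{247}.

4

b_1 = 10, b_2 = 6, b_3 = 7, b_4 = 2, b_5 = 8, b_6 = 16, b_7 = 14, b_8 = 5, b_9 = 12, b_{10} = 15, b_{11} = 0, b_{12} = 18, b_{13} = 4, b_{14} = 17, b_{15} = 9, b_{16} = 11, b_{17} = 1, b_{18} = 13, b_{19} = 10.
The sequence repeats with period 18.
(247 - 1) mod 18 = 12, so b_{247} = b_{13} = 4.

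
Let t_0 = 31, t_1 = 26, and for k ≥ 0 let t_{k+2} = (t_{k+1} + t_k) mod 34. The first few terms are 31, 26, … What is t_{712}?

Listing terms: t_0 = 31, t_1 = 26, t_2 = 23, t_3 = 15, t_4 = 4, t_5 = 19, t_6 = 23, t_7 = 8, t_8 = 31, t_9 = 5, t_{10} = 2, t_{11} = 7, t_{12} = 9, t_{13} = 16, t_{14} = 25, t_{15} = 7, t_{16} = 32, t_{17} = 5, t_{18} = 3, t_{19} = 8, t_{20} = 11, t_{21} = 19, t_{22} = 30, t_{23} = 15, t_{24} = 11, t_{25} = 26, t_{26} = 3, t_{27} = 29, t_{28} = 32, t_{29} = 27, t_{30} = 25, t_{31} = 18, t_{32} = 9, t_{33} = 27, t_{34} = 2, t_{35} = 29, t_{36} = 31, t_{37} = 26.
Since (t_{36}, t_{37}) = (t_0, t_1) = (31, 26) (two consecutive terms determine the rest), the sequence is periodic with period 36.
(712 - 0) mod 36 = 28, so t_{712} = t_{28} = 32.

32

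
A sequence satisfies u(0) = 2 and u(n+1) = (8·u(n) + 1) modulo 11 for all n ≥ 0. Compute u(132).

Computing terms: u(0) = 2,  u(1) = 6,  u(2) = 5,  u(3) = 8,  u(4) = 10,  u(5) = 4,  u(6) = 0,  u(7) = 1,  u(8) = 9,  u(9) = 7,  u(10) = 2.
Since u(10) = u(0) = 2, the sequence is periodic with period 10.
(132 - 0) mod 10 = 2, so u(132) = u(2) = 5.

5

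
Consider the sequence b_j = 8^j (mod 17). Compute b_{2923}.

b_0 = 1, b_1 = 8, b_2 = 13, b_3 = 2, b_4 = 16, b_5 = 9, b_6 = 4, b_7 = 15, b_8 = 1.
The sequence repeats with period 8.
(2923 - 0) mod 8 = 3, so b_{2923} = b_3 = 2.

2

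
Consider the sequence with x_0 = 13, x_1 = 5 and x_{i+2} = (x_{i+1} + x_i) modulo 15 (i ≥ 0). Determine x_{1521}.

We have x_0 = 13,  x_1 = 5,  x_2 = 3,  x_3 = 8,  x_4 = 11,  x_5 = 4,  x_6 = 0,  x_7 = 4,  x_8 = 4,  x_9 = 8,  x_{10} = 12,  x_{11} = 5,  x_{12} = 2,  x_{13} = 7,  x_{14} = 9,  x_{15} = 1,  x_{16} = 10,  x_{17} = 11,  x_{18} = 6,  x_{19} = 2,  x_{20} = 8,  x_{21} = 10,  x_{22} = 3,  x_{23} = 13,  x_{24} = 1,  x_{25} = 14,  x_{26} = 0,  x_{27} = 14,  x_{28} = 14,  x_{29} = 13,  x_{30} = 12,  x_{31} = 10,  x_{32} = 7,  x_{33} = 2,  x_{34} = 9,  x_{35} = 11,  x_{36} = 5,  x_{37} = 1,  x_{38} = 6,  x_{39} = 7,  x_{40} = 13,  x_{41} = 5.
The sequence repeats with period 40.
(1521 - 0) mod 40 = 1, so x_{1521} = x_1 = 5.

5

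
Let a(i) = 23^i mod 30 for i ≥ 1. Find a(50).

Listing terms: a(1) = 23, a(2) = 19, a(3) = 17, a(4) = 1, a(5) = 23.
Since a(5) = a(1) = 23, the sequence is periodic with period 4.
So a(50) = a(1 + ((50-1) mod 4)) = a(2) = 19.

19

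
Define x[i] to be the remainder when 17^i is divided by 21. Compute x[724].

Listing terms: x[1] = 17; x[2] = 16; x[3] = 20; x[4] = 4; x[5] = 5; x[6] = 1; x[7] = 17.
The sequence repeats with period 6.
(724 - 1) mod 6 = 3, so x[724] = x[4] = 4.

4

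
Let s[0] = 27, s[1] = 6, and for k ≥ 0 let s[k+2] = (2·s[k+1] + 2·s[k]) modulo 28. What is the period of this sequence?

Computing terms: s[0] = 27, s[1] = 6, s[2] = 10, s[3] = 4, s[4] = 0, s[5] = 8, s[6] = 16, s[7] = 20, s[8] = 16, s[9] = 16, s[10] = 8, s[11] = 20, s[12] = 0, s[13] = 12, s[14] = 24, s[15] = 16, s[16] = 24, s[17] = 24, s[18] = 12, s[19] = 16, s[20] = 0, s[21] = 4, s[22] = 8, s[23] = 24, s[24] = 8, s[25] = 8, s[26] = 4, s[27] = 24, s[28] = 0, s[29] = 20, s[30] = 12, s[31] = 8, s[32] = 12, s[33] = 12, s[34] = 20, s[35] = 8, s[36] = 0, s[37] = 16, s[38] = 4, s[39] = 12, s[40] = 4, s[41] = 4, s[42] = 16, s[43] = 12, s[44] = 0, s[45] = 24, s[46] = 20, s[47] = 4, s[48] = 20, s[49] = 20, s[50] = 24, s[51] = 4, s[52] = 0.
Since (s[51], s[52]) = (s[3], s[4]) = (4, 0) (two consecutive terms determine the rest), the sequence is eventually periodic: after a pre-period of length 3 it cycles with period 48.

48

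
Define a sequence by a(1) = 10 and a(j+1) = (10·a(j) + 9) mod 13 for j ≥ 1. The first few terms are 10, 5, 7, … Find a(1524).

Listing terms: a(1) = 10; a(2) = 5; a(3) = 7; a(4) = 1; a(5) = 6; a(6) = 4; a(7) = 10.
The sequence repeats with period 6.
So a(1524) = a(1 + ((1524-1) mod 6)) = a(6) = 4.

4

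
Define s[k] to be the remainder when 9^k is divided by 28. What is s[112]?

9

We have s[0] = 1, s[1] = 9, s[2] = 25, s[3] = 1.
The sequence repeats with period 3.
(112 - 0) mod 3 = 1, so s[112] = s[1] = 9.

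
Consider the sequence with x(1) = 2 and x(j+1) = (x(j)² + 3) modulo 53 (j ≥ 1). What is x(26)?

46

x(1) = 2, x(2) = 7, x(3) = 52, x(4) = 4, x(5) = 19, x(6) = 46, x(7) = 52.
Since x(7) = x(3) = 52, the sequence is eventually periodic: after a pre-period of length 2 it cycles with period 4.
For j ≥ 3, x(j) depends only on (j - 3) mod 4. (26 - 3) mod 4 = 3, so x(26) = x(6) = 46.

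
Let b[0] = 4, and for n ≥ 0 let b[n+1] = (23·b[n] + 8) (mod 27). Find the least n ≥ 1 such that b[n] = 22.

4

Computing terms: b[0] = 4,  b[1] = 19,  b[2] = 13,  b[3] = 10,  b[4] = 22,  b[5] = 1,  b[6] = 4.
Since b[6] = b[0] = 4, the sequence is periodic with period 6.
The value 22 first appears (with n ≥ 1) at b[4].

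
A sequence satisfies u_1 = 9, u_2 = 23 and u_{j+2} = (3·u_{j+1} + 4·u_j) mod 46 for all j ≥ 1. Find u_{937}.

We have u_1 = 9; u_2 = 23; u_3 = 13; u_4 = 39; u_5 = 31; u_6 = 19; u_7 = 43; u_8 = 21; u_9 = 5; u_{10} = 7; u_{11} = 41; u_{12} = 13; u_{13} = 19; u_{14} = 17; u_{15} = 35; u_{16} = 35; u_{17} = 15; u_{18} = 1; u_{19} = 17; u_{20} = 9; u_{21} = 3; u_{22} = 45; u_{23} = 9; u_{24} = 23.
Since (u_{23}, u_{24}) = (u_1, u_2) = (9, 23) (two consecutive terms determine the rest), the sequence is periodic with period 22.
(937 - 1) mod 22 = 12, so u_{937} = u_{13} = 19.

19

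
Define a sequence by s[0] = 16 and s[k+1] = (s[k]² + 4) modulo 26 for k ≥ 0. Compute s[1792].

s[0] = 16, s[1] = 0, s[2] = 4, s[3] = 20, s[4] = 14, s[5] = 18, s[6] = 16.
The sequence repeats with period 6.
So s[1792] = s[0 + ((1792-0) mod 6)] = s[4] = 14.

14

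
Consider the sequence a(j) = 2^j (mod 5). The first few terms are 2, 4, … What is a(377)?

Listing terms: a(1) = 2; a(2) = 4; a(3) = 3; a(4) = 1; a(5) = 2.
The sequence repeats with period 4.
(377 - 1) mod 4 = 0, so a(377) = a(1) = 2.

2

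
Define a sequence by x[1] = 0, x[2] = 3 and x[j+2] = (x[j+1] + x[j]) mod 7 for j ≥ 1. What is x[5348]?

x[1] = 0,  x[2] = 3,  x[3] = 3,  x[4] = 6,  x[5] = 2,  x[6] = 1,  x[7] = 3,  x[8] = 4,  x[9] = 0,  x[10] = 4,  x[11] = 4,  x[12] = 1,  x[13] = 5,  x[14] = 6,  x[15] = 4,  x[16] = 3,  x[17] = 0,  x[18] = 3.
The sequence repeats with period 16.
So x[5348] = x[1 + ((5348-1) mod 16)] = x[4] = 6.

6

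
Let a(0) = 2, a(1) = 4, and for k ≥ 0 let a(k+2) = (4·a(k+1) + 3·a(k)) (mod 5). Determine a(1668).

3

a(0) = 2,  a(1) = 4,  a(2) = 2,  a(3) = 0,  a(4) = 1,  a(5) = 4,  a(6) = 4,  a(7) = 3,  a(8) = 4,  a(9) = 0,  a(10) = 2,  a(11) = 3,  a(12) = 3,  a(13) = 1,  a(14) = 3,  a(15) = 0,  a(16) = 4,  a(17) = 1,  a(18) = 1,  a(19) = 2,  a(20) = 1,  a(21) = 0,  a(22) = 3,  a(23) = 2,  a(24) = 2,  a(25) = 4.
Since (a(24), a(25)) = (a(0), a(1)) = (2, 4) (two consecutive terms determine the rest), the sequence is periodic with period 24.
(1668 - 0) mod 24 = 12, so a(1668) = a(12) = 3.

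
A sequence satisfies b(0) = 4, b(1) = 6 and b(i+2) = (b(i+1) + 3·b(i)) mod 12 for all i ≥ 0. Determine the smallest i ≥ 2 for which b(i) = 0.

b(0) = 4,  b(1) = 6,  b(2) = 6,  b(3) = 0,  b(4) = 6,  b(5) = 6.
Since (b(4), b(5)) = (b(1), b(2)) = (6, 6) (two consecutive terms determine the rest), the sequence is eventually periodic: after a pre-period of length 1 it cycles with period 3.
The value 0 first appears (with i ≥ 2) at b(3).

3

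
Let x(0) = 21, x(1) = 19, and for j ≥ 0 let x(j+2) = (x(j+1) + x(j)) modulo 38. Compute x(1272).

Computing terms: x(0) = 21,  x(1) = 19,  x(2) = 2,  x(3) = 21,  x(4) = 23,  x(5) = 6,  x(6) = 29,  x(7) = 35,  x(8) = 26,  x(9) = 23,  x(10) = 11,  x(11) = 34,  x(12) = 7,  x(13) = 3,  x(14) = 10,  x(15) = 13,  x(16) = 23,  x(17) = 36,  x(18) = 21,  x(19) = 19.
Since (x(18), x(19)) = (x(0), x(1)) = (21, 19) (two consecutive terms determine the rest), the sequence is periodic with period 18.
(1272 - 0) mod 18 = 12, so x(1272) = x(12) = 7.

7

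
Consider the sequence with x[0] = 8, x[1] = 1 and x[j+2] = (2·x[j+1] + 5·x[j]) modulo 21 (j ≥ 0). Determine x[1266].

Listing terms: x[0] = 8,  x[1] = 1,  x[2] = 0,  x[3] = 5,  x[4] = 10,  x[5] = 3,  x[6] = 14,  x[7] = 1,  x[8] = 9,  x[9] = 2,  x[10] = 7,  x[11] = 3,  x[12] = 20,  x[13] = 13,  x[14] = 0,  x[15] = 2,  x[16] = 4,  x[17] = 18,  x[18] = 14,  x[19] = 13,  x[20] = 12,  x[21] = 5,  x[22] = 7,  x[23] = 18,  x[24] = 8,  x[25] = 1.
Since (x[24], x[25]) = (x[0], x[1]) = (8, 1) (two consecutive terms determine the rest), the sequence is periodic with period 24.
(1266 - 0) mod 24 = 18, so x[1266] = x[18] = 14.

14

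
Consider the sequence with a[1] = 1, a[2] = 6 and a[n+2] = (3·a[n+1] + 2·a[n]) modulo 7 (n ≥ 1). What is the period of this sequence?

48

Listing terms: a[1] = 1, a[2] = 6, a[3] = 6, a[4] = 2, a[5] = 4, a[6] = 2, a[7] = 0, a[8] = 4, a[9] = 5, a[10] = 2, a[11] = 2, a[12] = 3, a[13] = 6, a[14] = 3, a[15] = 0, a[16] = 6, a[17] = 4, a[18] = 3, a[19] = 3, a[20] = 1, a[21] = 2, a[22] = 1, a[23] = 0, a[24] = 2, a[25] = 6, a[26] = 1, a[27] = 1, a[28] = 5, a[29] = 3, a[30] = 5, a[31] = 0, a[32] = 3, a[33] = 2, a[34] = 5, a[35] = 5, a[36] = 4, a[37] = 1, a[38] = 4, a[39] = 0, a[40] = 1, a[41] = 3, a[42] = 4, a[43] = 4, a[44] = 6, a[45] = 5, a[46] = 6, a[47] = 0, a[48] = 5, a[49] = 1, a[50] = 6.
The sequence repeats with period 48.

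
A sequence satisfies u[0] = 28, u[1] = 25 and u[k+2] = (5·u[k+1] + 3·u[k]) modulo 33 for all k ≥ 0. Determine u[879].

13

Listing terms: u[0] = 28, u[1] = 25, u[2] = 11, u[3] = 31, u[4] = 23, u[5] = 10, u[6] = 20, u[7] = 31, u[8] = 17, u[9] = 13, u[10] = 17, u[11] = 25, u[12] = 11.
Since (u[11], u[12]) = (u[1], u[2]) = (25, 11) (two consecutive terms determine the rest), the sequence is eventually periodic: after a pre-period of length 1 it cycles with period 10.
For k ≥ 1, u[k] depends only on (k - 1) mod 10. (879 - 1) mod 10 = 8, so u[879] = u[9] = 13.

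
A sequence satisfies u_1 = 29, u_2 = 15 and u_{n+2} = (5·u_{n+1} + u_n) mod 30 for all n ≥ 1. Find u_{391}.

We have u_1 = 29, u_2 = 15, u_3 = 14, u_4 = 25, u_5 = 19, u_6 = 0, u_7 = 19, u_8 = 5, u_9 = 14, u_{10} = 15, u_{11} = 29, u_{12} = 10, u_{13} = 19, u_{14} = 15, u_{15} = 4, u_{16} = 5, u_{17} = 29, u_{18} = 0, u_{19} = 29, u_{20} = 25, u_{21} = 4, u_{22} = 15, u_{23} = 19, u_{24} = 20, u_{25} = 29, u_{26} = 15.
Since (u_{25}, u_{26}) = (u_1, u_2) = (29, 15) (two consecutive terms determine the rest), the sequence is periodic with period 24.
So u_{391} = u_{1 + ((391-1) mod 24)} = u_7 = 19.

19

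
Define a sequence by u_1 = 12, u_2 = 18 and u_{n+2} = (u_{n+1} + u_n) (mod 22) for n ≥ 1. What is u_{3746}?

16

Computing terms: u_1 = 12, u_2 = 18, u_3 = 8, u_4 = 4, u_5 = 12, u_6 = 16, u_7 = 6, u_8 = 0, u_9 = 6, u_{10} = 6, u_{11} = 12, u_{12} = 18.
The sequence repeats with period 10.
So u_{3746} = u_{1 + ((3746-1) mod 10)} = u_6 = 16.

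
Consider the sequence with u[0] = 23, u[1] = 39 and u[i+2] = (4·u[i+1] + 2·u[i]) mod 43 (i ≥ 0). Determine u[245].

Listing terms: u[0] = 23,  u[1] = 39,  u[2] = 30,  u[3] = 26,  u[4] = 35,  u[5] = 20,  u[6] = 21,  u[7] = 38,  u[8] = 22,  u[9] = 35,  u[10] = 12,  u[11] = 32,  u[12] = 23,  u[13] = 27,  u[14] = 25,  u[15] = 25,  u[16] = 21,  u[17] = 5,  u[18] = 19,  u[19] = 0,  u[20] = 38,  u[21] = 23,  u[22] = 39.
Since (u[21], u[22]) = (u[0], u[1]) = (23, 39) (two consecutive terms determine the rest), the sequence is periodic with period 21.
(245 - 0) mod 21 = 14, so u[245] = u[14] = 25.

25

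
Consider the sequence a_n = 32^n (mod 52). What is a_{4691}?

Listing terms: a_1 = 32,  a_2 = 36,  a_3 = 8,  a_4 = 48,  a_5 = 28,  a_6 = 12,  a_7 = 20,  a_8 = 16,  a_9 = 44,  a_{10} = 4,  a_{11} = 24,  a_{12} = 40,  a_{13} = 32.
Since a_{13} = a_1 = 32, the sequence is periodic with period 12.
(4691 - 1) mod 12 = 10, so a_{4691} = a_{11} = 24.

24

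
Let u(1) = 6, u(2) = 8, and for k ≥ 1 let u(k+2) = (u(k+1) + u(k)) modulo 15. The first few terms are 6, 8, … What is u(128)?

We have u(1) = 6,  u(2) = 8,  u(3) = 14,  u(4) = 7,  u(5) = 6,  u(6) = 13,  u(7) = 4,  u(8) = 2,  u(9) = 6,  u(10) = 8.
The sequence repeats with period 8.
So u(128) = u(1 + ((128-1) mod 8)) = u(8) = 2.

2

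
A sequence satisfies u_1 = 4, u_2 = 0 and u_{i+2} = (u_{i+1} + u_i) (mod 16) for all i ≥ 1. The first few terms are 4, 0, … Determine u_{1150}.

u_1 = 4,  u_2 = 0,  u_3 = 4,  u_4 = 4,  u_5 = 8,  u_6 = 12,  u_7 = 4,  u_8 = 0.
The sequence repeats with period 6.
(1150 - 1) mod 6 = 3, so u_{1150} = u_4 = 4.

4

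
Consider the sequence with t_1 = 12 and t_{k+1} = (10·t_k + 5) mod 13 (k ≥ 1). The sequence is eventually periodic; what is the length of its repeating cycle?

t_1 = 12,  t_2 = 8,  t_3 = 7,  t_4 = 10,  t_5 = 1,  t_6 = 2,  t_7 = 12.
Since t_7 = t_1 = 12, the sequence is periodic with period 6.

6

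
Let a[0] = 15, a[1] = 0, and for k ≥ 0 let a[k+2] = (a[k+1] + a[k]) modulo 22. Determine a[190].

4

Computing terms: a[0] = 15,  a[1] = 0,  a[2] = 15,  a[3] = 15,  a[4] = 8,  a[5] = 1,  a[6] = 9,  a[7] = 10,  a[8] = 19,  a[9] = 7,  a[10] = 4,  a[11] = 11,  a[12] = 15,  a[13] = 4,  a[14] = 19,  a[15] = 1,  a[16] = 20,  a[17] = 21,  a[18] = 19,  a[19] = 18,  a[20] = 15,  a[21] = 11,  a[22] = 4,  a[23] = 15,  a[24] = 19,  a[25] = 12,  a[26] = 9,  a[27] = 21,  a[28] = 8,  a[29] = 7,  a[30] = 15,  a[31] = 0.
Since (a[30], a[31]) = (a[0], a[1]) = (15, 0) (two consecutive terms determine the rest), the sequence is periodic with period 30.
So a[190] = a[0 + ((190-0) mod 30)] = a[10] = 4.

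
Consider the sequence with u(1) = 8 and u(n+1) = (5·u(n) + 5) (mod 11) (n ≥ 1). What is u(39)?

Listing terms: u(1) = 8; u(2) = 1; u(3) = 10; u(4) = 0; u(5) = 5; u(6) = 8.
The sequence repeats with period 5.
So u(39) = u(1 + ((39-1) mod 5)) = u(4) = 0.

0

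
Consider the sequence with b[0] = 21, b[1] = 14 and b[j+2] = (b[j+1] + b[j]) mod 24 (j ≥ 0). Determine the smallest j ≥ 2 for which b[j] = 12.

We have b[0] = 21,  b[1] = 14,  b[2] = 11,  b[3] = 1,  b[4] = 12,  b[5] = 13,  b[6] = 1,  b[7] = 14,  b[8] = 15,  b[9] = 5,  b[10] = 20,  b[11] = 1,  b[12] = 21,  b[13] = 22,  b[14] = 19,  b[15] = 17,  b[16] = 12,  b[17] = 5,  b[18] = 17,  b[19] = 22,  b[20] = 15,  b[21] = 13,  b[22] = 4,  b[23] = 17,  b[24] = 21,  b[25] = 14.
The sequence repeats with period 24.
The value 12 first appears (with j ≥ 2) at b[4].

4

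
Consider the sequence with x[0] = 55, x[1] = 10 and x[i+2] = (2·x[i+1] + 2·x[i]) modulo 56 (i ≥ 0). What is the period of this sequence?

48

Listing terms: x[0] = 55,  x[1] = 10,  x[2] = 18,  x[3] = 0,  x[4] = 36,  x[5] = 16,  x[6] = 48,  x[7] = 16,  x[8] = 16,  x[9] = 8,  x[10] = 48,  x[11] = 0,  x[12] = 40,  x[13] = 24,  x[14] = 16,  x[15] = 24,  x[16] = 24,  x[17] = 40,  x[18] = 16,  x[19] = 0,  x[20] = 32,  x[21] = 8,  x[22] = 24,  x[23] = 8,  x[24] = 8,  x[25] = 32,  x[26] = 24,  x[27] = 0,  x[28] = 48,  x[29] = 40,  x[30] = 8,  x[31] = 40,  x[32] = 40,  x[33] = 48,  x[34] = 8,  x[35] = 0,  x[36] = 16,  x[37] = 32,  x[38] = 40,  x[39] = 32,  x[40] = 32,  x[41] = 16,  x[42] = 40,  x[43] = 0,  x[44] = 24,  x[45] = 48,  x[46] = 32,  x[47] = 48,  x[48] = 48,  x[49] = 24,  x[50] = 32,  x[51] = 0,  x[52] = 8,  x[53] = 16,  x[54] = 48.
Since (x[53], x[54]) = (x[5], x[6]) = (16, 48) (two consecutive terms determine the rest), the sequence is eventually periodic: after a pre-period of length 5 it cycles with period 48.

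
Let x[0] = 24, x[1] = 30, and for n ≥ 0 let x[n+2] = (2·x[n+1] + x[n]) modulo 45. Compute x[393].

Listing terms: x[0] = 24; x[1] = 30; x[2] = 39; x[3] = 18; x[4] = 30; x[5] = 33; x[6] = 6; x[7] = 0; x[8] = 6; x[9] = 12; x[10] = 30; x[11] = 27; x[12] = 39; x[13] = 15; x[14] = 24; x[15] = 18; x[16] = 15; x[17] = 3; x[18] = 21; x[19] = 0; x[20] = 21; x[21] = 42; x[22] = 15; x[23] = 27; x[24] = 24; x[25] = 30.
Since (x[24], x[25]) = (x[0], x[1]) = (24, 30) (two consecutive terms determine the rest), the sequence is periodic with period 24.
(393 - 0) mod 24 = 9, so x[393] = x[9] = 12.

12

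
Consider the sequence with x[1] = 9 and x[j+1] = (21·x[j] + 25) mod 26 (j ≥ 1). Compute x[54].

Listing terms: x[1] = 9,  x[2] = 6,  x[3] = 21,  x[4] = 24,  x[5] = 9.
The sequence repeats with period 4.
(54 - 1) mod 4 = 1, so x[54] = x[2] = 6.

6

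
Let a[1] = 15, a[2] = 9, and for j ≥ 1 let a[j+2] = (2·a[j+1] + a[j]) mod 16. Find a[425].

15

Listing terms: a[1] = 15; a[2] = 9; a[3] = 1; a[4] = 11; a[5] = 7; a[6] = 9; a[7] = 9; a[8] = 11; a[9] = 15; a[10] = 9.
The sequence repeats with period 8.
(425 - 1) mod 8 = 0, so a[425] = a[1] = 15.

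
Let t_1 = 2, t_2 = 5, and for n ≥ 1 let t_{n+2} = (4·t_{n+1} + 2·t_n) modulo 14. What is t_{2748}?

12

Computing terms: t_1 = 2,  t_2 = 5,  t_3 = 10,  t_4 = 8,  t_5 = 10,  t_6 = 0,  t_7 = 6,  t_8 = 10,  t_9 = 10,  t_{10} = 4,  t_{11} = 8,  t_{12} = 12,  t_{13} = 8,  t_{14} = 0,  t_{15} = 2,  t_{16} = 8,  t_{17} = 8,  t_{18} = 6,  t_{19} = 12,  t_{20} = 4,  t_{21} = 12,  t_{22} = 0,  t_{23} = 10,  t_{24} = 12,  t_{25} = 12,  t_{26} = 2,  t_{27} = 4,  t_{28} = 6,  t_{29} = 4,  t_{30} = 0,  t_{31} = 8,  t_{32} = 4,  t_{33} = 4,  t_{34} = 10,  t_{35} = 6,  t_{36} = 2,  t_{37} = 6,  t_{38} = 0,  t_{39} = 12,  t_{40} = 6,  t_{41} = 6,  t_{42} = 8,  t_{43} = 2,  t_{44} = 10,  t_{45} = 2,  t_{46} = 0,  t_{47} = 4,  t_{48} = 2,  t_{49} = 2,  t_{50} = 12,  t_{51} = 10,  t_{52} = 8.
Since (t_{51}, t_{52}) = (t_3, t_4) = (10, 8) (two consecutive terms determine the rest), the sequence is eventually periodic: after a pre-period of length 2 it cycles with period 48.
For n ≥ 3, t_n depends only on (n - 3) mod 48. (2748 - 3) mod 48 = 9, so t_{2748} = t_{12} = 12.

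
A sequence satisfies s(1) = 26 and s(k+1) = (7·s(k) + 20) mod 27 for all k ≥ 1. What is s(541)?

s(1) = 26; s(2) = 13; s(3) = 3; s(4) = 14; s(5) = 10; s(6) = 9; s(7) = 2; s(8) = 7; s(9) = 15; s(10) = 17; s(11) = 4; s(12) = 21; s(13) = 5; s(14) = 1; s(15) = 0; s(16) = 20; s(17) = 25; s(18) = 6; s(19) = 8; s(20) = 22; s(21) = 12; s(22) = 23; s(23) = 19; s(24) = 18; s(25) = 11; s(26) = 16; s(27) = 24; s(28) = 26.
The sequence repeats with period 27.
(541 - 1) mod 27 = 0, so s(541) = s(1) = 26.

26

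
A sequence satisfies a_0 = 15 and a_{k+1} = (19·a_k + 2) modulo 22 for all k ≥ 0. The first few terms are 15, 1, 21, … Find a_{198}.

Listing terms: a_0 = 15; a_1 = 1; a_2 = 21; a_3 = 5; a_4 = 9; a_5 = 19; a_6 = 11; a_7 = 13; a_8 = 7; a_9 = 3; a_{10} = 15.
The sequence repeats with period 10.
(198 - 0) mod 10 = 8, so a_{198} = a_8 = 7.

7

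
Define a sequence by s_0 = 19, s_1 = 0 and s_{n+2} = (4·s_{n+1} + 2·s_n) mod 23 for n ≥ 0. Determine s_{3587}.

Listing terms: s_0 = 19; s_1 = 0; s_2 = 15; s_3 = 14; s_4 = 17; s_5 = 4; s_6 = 4; s_7 = 1; s_8 = 12; s_9 = 4; s_{10} = 17; s_{11} = 7; s_{12} = 16; s_{13} = 9; s_{14} = 22; s_{15} = 14; s_{16} = 8; s_{17} = 14; s_{18} = 3; s_{19} = 17; s_{20} = 5; s_{21} = 8; s_{22} = 19; s_{23} = 0.
The sequence repeats with period 22.
So s_{3587} = s_{0 + ((3587-0) mod 22)} = s_1 = 0.

0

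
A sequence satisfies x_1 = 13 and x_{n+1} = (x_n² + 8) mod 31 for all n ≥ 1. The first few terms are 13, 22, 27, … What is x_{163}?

18

Listing terms: x_1 = 13; x_2 = 22; x_3 = 27; x_4 = 24; x_5 = 26; x_6 = 2; x_7 = 12; x_8 = 28; x_9 = 17; x_{10} = 18; x_{11} = 22.
Since x_{11} = x_2 = 22, the sequence is eventually periodic: after a pre-period of length 1 it cycles with period 9.
For n ≥ 2, x_n depends only on (n - 2) mod 9. (163 - 2) mod 9 = 8, so x_{163} = x_{10} = 18.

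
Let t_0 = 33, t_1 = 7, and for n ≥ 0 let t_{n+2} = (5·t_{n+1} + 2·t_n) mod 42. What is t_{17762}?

Listing terms: t_0 = 33, t_1 = 7, t_2 = 17, t_3 = 15, t_4 = 25, t_5 = 29, t_6 = 27, t_7 = 25, t_8 = 11, t_9 = 21, t_{10} = 1, t_{11} = 5, t_{12} = 27, t_{13} = 19, t_{14} = 23, t_{15} = 27, t_{16} = 13, t_{17} = 35, t_{18} = 33, t_{19} = 25, t_{20} = 23, t_{21} = 39, t_{22} = 31, t_{23} = 23, t_{24} = 9, t_{25} = 7, t_{26} = 11, t_{27} = 27, t_{28} = 31, t_{29} = 41, t_{30} = 15, t_{31} = 31, t_{32} = 17, t_{33} = 21, t_{34} = 13, t_{35} = 23, t_{36} = 15, t_{37} = 37, t_{38} = 5, t_{39} = 15, t_{40} = 1, t_{41} = 35, t_{42} = 9, t_{43} = 31, t_{44} = 5, t_{45} = 3, t_{46} = 25, t_{47} = 5, t_{48} = 33, t_{49} = 7.
Since (t_{48}, t_{49}) = (t_0, t_1) = (33, 7) (two consecutive terms determine the rest), the sequence is periodic with period 48.
So t_{17762} = t_{0 + ((17762-0) mod 48)} = t_2 = 17.

17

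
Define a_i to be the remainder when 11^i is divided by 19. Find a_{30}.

Computing terms: a_1 = 11, a_2 = 7, a_3 = 1, a_4 = 11.
The sequence repeats with period 3.
(30 - 1) mod 3 = 2, so a_{30} = a_3 = 1.

1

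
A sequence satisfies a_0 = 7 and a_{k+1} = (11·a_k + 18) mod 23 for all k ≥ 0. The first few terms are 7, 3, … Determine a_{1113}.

Computing terms: a_0 = 7; a_1 = 3; a_2 = 5; a_3 = 4; a_4 = 16; a_5 = 10; a_6 = 13; a_7 = 0; a_8 = 18; a_9 = 9; a_{10} = 2; a_{11} = 17; a_{12} = 21; a_{13} = 19; a_{14} = 20; a_{15} = 8; a_{16} = 14; a_{17} = 11; a_{18} = 1; a_{19} = 6; a_{20} = 15; a_{21} = 22; a_{22} = 7.
Since a_{22} = a_0 = 7, the sequence is periodic with period 22.
(1113 - 0) mod 22 = 13, so a_{1113} = a_{13} = 19.

19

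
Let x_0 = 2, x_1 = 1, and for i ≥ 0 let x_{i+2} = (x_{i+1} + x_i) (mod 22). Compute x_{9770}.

13

Computing terms: x_0 = 2, x_1 = 1, x_2 = 3, x_3 = 4, x_4 = 7, x_5 = 11, x_6 = 18, x_7 = 7, x_8 = 3, x_9 = 10, x_{10} = 13, x_{11} = 1, x_{12} = 14, x_{13} = 15, x_{14} = 7, x_{15} = 0, x_{16} = 7, x_{17} = 7, x_{18} = 14, x_{19} = 21, x_{20} = 13, x_{21} = 12, x_{22} = 3, x_{23} = 15, x_{24} = 18, x_{25} = 11, x_{26} = 7, x_{27} = 18, x_{28} = 3, x_{29} = 21, x_{30} = 2, x_{31} = 1.
Since (x_{30}, x_{31}) = (x_0, x_1) = (2, 1) (two consecutive terms determine the rest), the sequence is periodic with period 30.
(9770 - 0) mod 30 = 20, so x_{9770} = x_{20} = 13.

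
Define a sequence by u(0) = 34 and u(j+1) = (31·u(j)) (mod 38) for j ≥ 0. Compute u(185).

Computing terms: u(0) = 34,  u(1) = 28,  u(2) = 32,  u(3) = 4,  u(4) = 10,  u(5) = 6,  u(6) = 34.
Since u(6) = u(0) = 34, the sequence is periodic with period 6.
So u(185) = u(0 + ((185-0) mod 6)) = u(5) = 6.

6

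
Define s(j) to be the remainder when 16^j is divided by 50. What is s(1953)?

46

s(1) = 16; s(2) = 6; s(3) = 46; s(4) = 36; s(5) = 26; s(6) = 16.
Since s(6) = s(1) = 16, the sequence is periodic with period 5.
So s(1953) = s(1 + ((1953-1) mod 5)) = s(3) = 46.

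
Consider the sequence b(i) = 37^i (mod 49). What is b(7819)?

Computing terms: b(1) = 37; b(2) = 46; b(3) = 36; b(4) = 9; b(5) = 39; b(6) = 22; b(7) = 30; b(8) = 32; b(9) = 8; b(10) = 2; b(11) = 25; b(12) = 43; b(13) = 23; b(14) = 18; b(15) = 29; b(16) = 44; b(17) = 11; b(18) = 15; b(19) = 16; b(20) = 4; b(21) = 1; b(22) = 37.
Since b(22) = b(1) = 37, the sequence is periodic with period 21.
(7819 - 1) mod 21 = 6, so b(7819) = b(7) = 30.

30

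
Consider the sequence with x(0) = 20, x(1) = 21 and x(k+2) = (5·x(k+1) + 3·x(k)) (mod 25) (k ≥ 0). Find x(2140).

5

Listing terms: x(0) = 20, x(1) = 21, x(2) = 15, x(3) = 13, x(4) = 10, x(5) = 14, x(6) = 0, x(7) = 17, x(8) = 10, x(9) = 1, x(10) = 10, x(11) = 3, x(12) = 20, x(13) = 9, x(14) = 5, x(15) = 2, x(16) = 0, x(17) = 6, x(18) = 5, x(19) = 18, x(20) = 5, x(21) = 4, x(22) = 10, x(23) = 12, x(24) = 15, x(25) = 11, x(26) = 0, x(27) = 8, x(28) = 15, x(29) = 24, x(30) = 15, x(31) = 22, x(32) = 5, x(33) = 16, x(34) = 20, x(35) = 23, x(36) = 0, x(37) = 19, x(38) = 20, x(39) = 7, x(40) = 20, x(41) = 21.
The sequence repeats with period 40.
So x(2140) = x(0 + ((2140-0) mod 40)) = x(20) = 5.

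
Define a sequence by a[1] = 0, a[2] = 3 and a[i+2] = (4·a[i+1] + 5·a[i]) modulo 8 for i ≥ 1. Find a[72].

7

We have a[1] = 0,  a[2] = 3,  a[3] = 4,  a[4] = 7,  a[5] = 0,  a[6] = 3.
The sequence repeats with period 4.
So a[72] = a[1 + ((72-1) mod 4)] = a[4] = 7.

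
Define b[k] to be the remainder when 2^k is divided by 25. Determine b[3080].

Computing terms: b[1] = 2,  b[2] = 4,  b[3] = 8,  b[4] = 16,  b[5] = 7,  b[6] = 14,  b[7] = 3,  b[8] = 6,  b[9] = 12,  b[10] = 24,  b[11] = 23,  b[12] = 21,  b[13] = 17,  b[14] = 9,  b[15] = 18,  b[16] = 11,  b[17] = 22,  b[18] = 19,  b[19] = 13,  b[20] = 1,  b[21] = 2.
Since b[21] = b[1] = 2, the sequence is periodic with period 20.
So b[3080] = b[1 + ((3080-1) mod 20)] = b[20] = 1.

1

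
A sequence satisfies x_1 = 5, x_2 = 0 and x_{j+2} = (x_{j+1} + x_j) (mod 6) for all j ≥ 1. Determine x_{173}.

4

Computing terms: x_1 = 5, x_2 = 0, x_3 = 5, x_4 = 5, x_5 = 4, x_6 = 3, x_7 = 1, x_8 = 4, x_9 = 5, x_{10} = 3, x_{11} = 2, x_{12} = 5, x_{13} = 1, x_{14} = 0, x_{15} = 1, x_{16} = 1, x_{17} = 2, x_{18} = 3, x_{19} = 5, x_{20} = 2, x_{21} = 1, x_{22} = 3, x_{23} = 4, x_{24} = 1, x_{25} = 5, x_{26} = 0.
The sequence repeats with period 24.
(173 - 1) mod 24 = 4, so x_{173} = x_5 = 4.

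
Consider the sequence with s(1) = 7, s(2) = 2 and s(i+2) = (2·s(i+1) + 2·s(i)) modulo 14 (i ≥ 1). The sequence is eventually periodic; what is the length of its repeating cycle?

s(1) = 7,  s(2) = 2,  s(3) = 4,  s(4) = 12,  s(5) = 4,  s(6) = 4,  s(7) = 2,  s(8) = 12,  s(9) = 0,  s(10) = 10,  s(11) = 6,  s(12) = 4,  s(13) = 6,  s(14) = 6,  s(15) = 10,  s(16) = 4,  s(17) = 0,  s(18) = 8,  s(19) = 2,  s(20) = 6,  s(21) = 2,  s(22) = 2,  s(23) = 8,  s(24) = 6,  s(25) = 0,  s(26) = 12,  s(27) = 10,  s(28) = 2,  s(29) = 10,  s(30) = 10,  s(31) = 12,  s(32) = 2,  s(33) = 0,  s(34) = 4,  s(35) = 8,  s(36) = 10,  s(37) = 8,  s(38) = 8,  s(39) = 4,  s(40) = 10,  s(41) = 0,  s(42) = 6,  s(43) = 12,  s(44) = 8,  s(45) = 12,  s(46) = 12,  s(47) = 6,  s(48) = 8,  s(49) = 0,  s(50) = 2,  s(51) = 4.
Since (s(50), s(51)) = (s(2), s(3)) = (2, 4) (two consecutive terms determine the rest), the sequence is eventually periodic: after a pre-period of length 1 it cycles with period 48.

48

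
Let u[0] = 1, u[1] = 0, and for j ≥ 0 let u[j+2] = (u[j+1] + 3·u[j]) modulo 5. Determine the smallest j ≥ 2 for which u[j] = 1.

Listing terms: u[0] = 1; u[1] = 0; u[2] = 3; u[3] = 3; u[4] = 2; u[5] = 1; u[6] = 2; u[7] = 0; u[8] = 1; u[9] = 1; u[10] = 4; u[11] = 2; u[12] = 4; u[13] = 0; u[14] = 2; u[15] = 2; u[16] = 3; u[17] = 4; u[18] = 3; u[19] = 0; u[20] = 4; u[21] = 4; u[22] = 1; u[23] = 3; u[24] = 1; u[25] = 0.
The sequence repeats with period 24.
The value 1 first appears (with j ≥ 2) at u[5].

5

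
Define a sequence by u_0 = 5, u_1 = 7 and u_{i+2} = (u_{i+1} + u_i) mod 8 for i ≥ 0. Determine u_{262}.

3

u_0 = 5, u_1 = 7, u_2 = 4, u_3 = 3, u_4 = 7, u_5 = 2, u_6 = 1, u_7 = 3, u_8 = 4, u_9 = 7, u_{10} = 3, u_{11} = 2, u_{12} = 5, u_{13} = 7.
Since (u_{12}, u_{13}) = (u_0, u_1) = (5, 7) (two consecutive terms determine the rest), the sequence is periodic with period 12.
(262 - 0) mod 12 = 10, so u_{262} = u_{10} = 3.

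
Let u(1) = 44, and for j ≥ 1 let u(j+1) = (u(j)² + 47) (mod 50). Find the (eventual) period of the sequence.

8

u(1) = 44, u(2) = 33, u(3) = 36, u(4) = 43, u(5) = 46, u(6) = 13, u(7) = 16, u(8) = 3, u(9) = 6, u(10) = 33.
Since u(10) = u(2) = 33, the sequence is eventually periodic: after a pre-period of length 1 it cycles with period 8.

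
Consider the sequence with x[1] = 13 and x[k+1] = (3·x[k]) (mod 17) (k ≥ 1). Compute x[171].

Computing terms: x[1] = 13; x[2] = 5; x[3] = 15; x[4] = 11; x[5] = 16; x[6] = 14; x[7] = 8; x[8] = 7; x[9] = 4; x[10] = 12; x[11] = 2; x[12] = 6; x[13] = 1; x[14] = 3; x[15] = 9; x[16] = 10; x[17] = 13.
The sequence repeats with period 16.
(171 - 1) mod 16 = 10, so x[171] = x[11] = 2.

2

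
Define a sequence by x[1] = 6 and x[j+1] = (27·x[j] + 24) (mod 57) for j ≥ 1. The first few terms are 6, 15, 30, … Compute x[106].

We have x[1] = 6,  x[2] = 15,  x[3] = 30,  x[4] = 36,  x[5] = 27,  x[6] = 12,  x[7] = 6.
The sequence repeats with period 6.
(106 - 1) mod 6 = 3, so x[106] = x[4] = 36.

36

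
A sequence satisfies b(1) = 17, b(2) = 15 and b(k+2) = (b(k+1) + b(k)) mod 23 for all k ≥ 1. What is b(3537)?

16

We have b(1) = 17,  b(2) = 15,  b(3) = 9,  b(4) = 1,  b(5) = 10,  b(6) = 11,  b(7) = 21,  b(8) = 9,  b(9) = 7,  b(10) = 16,  b(11) = 0,  b(12) = 16,  b(13) = 16,  b(14) = 9,  b(15) = 2,  b(16) = 11,  b(17) = 13,  b(18) = 1,  b(19) = 14,  b(20) = 15,  b(21) = 6,  b(22) = 21,  b(23) = 4,  b(24) = 2,  b(25) = 6,  b(26) = 8,  b(27) = 14,  b(28) = 22,  b(29) = 13,  b(30) = 12,  b(31) = 2,  b(32) = 14,  b(33) = 16,  b(34) = 7,  b(35) = 0,  b(36) = 7,  b(37) = 7,  b(38) = 14,  b(39) = 21,  b(40) = 12,  b(41) = 10,  b(42) = 22,  b(43) = 9,  b(44) = 8,  b(45) = 17,  b(46) = 2,  b(47) = 19,  b(48) = 21,  b(49) = 17,  b(50) = 15.
Since (b(49), b(50)) = (b(1), b(2)) = (17, 15) (two consecutive terms determine the rest), the sequence is periodic with period 48.
So b(3537) = b(1 + ((3537-1) mod 48)) = b(33) = 16.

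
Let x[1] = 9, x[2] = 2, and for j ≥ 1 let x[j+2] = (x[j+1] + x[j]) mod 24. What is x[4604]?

Computing terms: x[1] = 9; x[2] = 2; x[3] = 11; x[4] = 13; x[5] = 0; x[6] = 13; x[7] = 13; x[8] = 2; x[9] = 15; x[10] = 17; x[11] = 8; x[12] = 1; x[13] = 9; x[14] = 10; x[15] = 19; x[16] = 5; x[17] = 0; x[18] = 5; x[19] = 5; x[20] = 10; x[21] = 15; x[22] = 1; x[23] = 16; x[24] = 17; x[25] = 9; x[26] = 2.
Since (x[25], x[26]) = (x[1], x[2]) = (9, 2) (two consecutive terms determine the rest), the sequence is periodic with period 24.
So x[4604] = x[1 + ((4604-1) mod 24)] = x[20] = 10.

10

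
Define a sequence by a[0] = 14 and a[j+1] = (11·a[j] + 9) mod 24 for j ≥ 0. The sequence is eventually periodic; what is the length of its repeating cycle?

Listing terms: a[0] = 14, a[1] = 19, a[2] = 2, a[3] = 7, a[4] = 14.
The sequence repeats with period 4.

4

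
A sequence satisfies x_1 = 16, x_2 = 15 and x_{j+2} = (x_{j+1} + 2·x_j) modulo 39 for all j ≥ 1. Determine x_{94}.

20

Listing terms: x_1 = 16; x_2 = 15; x_3 = 8; x_4 = 38; x_5 = 15; x_6 = 13; x_7 = 4; x_8 = 30; x_9 = 38; x_{10} = 20; x_{11} = 18; x_{12} = 19; x_{13} = 16; x_{14} = 15.
Since (x_{13}, x_{14}) = (x_1, x_2) = (16, 15) (two consecutive terms determine the rest), the sequence is periodic with period 12.
(94 - 1) mod 12 = 9, so x_{94} = x_{10} = 20.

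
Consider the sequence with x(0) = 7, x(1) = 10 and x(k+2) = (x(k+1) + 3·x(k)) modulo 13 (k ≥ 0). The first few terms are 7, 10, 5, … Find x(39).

Computing terms: x(0) = 7; x(1) = 10; x(2) = 5; x(3) = 9; x(4) = 11; x(5) = 12; x(6) = 6; x(7) = 3; x(8) = 8; x(9) = 4; x(10) = 2; x(11) = 1; x(12) = 7; x(13) = 10.
The sequence repeats with period 12.
So x(39) = x(0 + ((39-0) mod 12)) = x(3) = 9.

9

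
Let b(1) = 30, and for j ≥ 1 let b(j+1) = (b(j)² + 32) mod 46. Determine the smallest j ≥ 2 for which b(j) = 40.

7

Computing terms: b(1) = 30; b(2) = 12; b(3) = 38; b(4) = 4; b(5) = 2; b(6) = 36; b(7) = 40; b(8) = 22; b(9) = 10; b(10) = 40.
Since b(10) = b(7) = 40, the sequence is eventually periodic: after a pre-period of length 6 it cycles with period 3.
The value 40 first appears (with j ≥ 2) at b(7).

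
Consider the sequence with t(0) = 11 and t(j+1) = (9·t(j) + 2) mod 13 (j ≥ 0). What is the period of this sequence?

3

We have t(0) = 11; t(1) = 10; t(2) = 1; t(3) = 11.
The sequence repeats with period 3.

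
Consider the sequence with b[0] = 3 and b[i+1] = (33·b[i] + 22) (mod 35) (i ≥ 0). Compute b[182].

b[0] = 3,  b[1] = 16,  b[2] = 25,  b[3] = 7,  b[4] = 8,  b[5] = 6,  b[6] = 10,  b[7] = 2,  b[8] = 18,  b[9] = 21,  b[10] = 15,  b[11] = 27,  b[12] = 3.
The sequence repeats with period 12.
(182 - 0) mod 12 = 2, so b[182] = b[2] = 25.

25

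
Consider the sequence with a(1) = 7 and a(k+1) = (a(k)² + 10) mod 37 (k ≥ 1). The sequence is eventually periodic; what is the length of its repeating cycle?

5

We have a(1) = 7,  a(2) = 22,  a(3) = 13,  a(4) = 31,  a(5) = 9,  a(6) = 17,  a(7) = 3,  a(8) = 19,  a(9) = 1,  a(10) = 11,  a(11) = 20,  a(12) = 3.
Since a(12) = a(7) = 3, the sequence is eventually periodic: after a pre-period of length 6 it cycles with period 5.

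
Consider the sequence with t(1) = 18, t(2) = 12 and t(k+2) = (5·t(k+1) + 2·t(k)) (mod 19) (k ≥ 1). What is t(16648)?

4

t(1) = 18; t(2) = 12; t(3) = 1; t(4) = 10; t(5) = 14; t(6) = 14; t(7) = 3; t(8) = 5; t(9) = 12; t(10) = 13; t(11) = 13; t(12) = 15; t(13) = 6; t(14) = 3; t(15) = 8; t(16) = 8; t(17) = 18; t(18) = 11; t(19) = 15; t(20) = 2; t(21) = 2; t(22) = 14; t(23) = 17; t(24) = 18; t(25) = 10; t(26) = 10; t(27) = 13; t(28) = 9; t(29) = 14; t(30) = 12; t(31) = 12; t(32) = 8; t(33) = 7; t(34) = 13; t(35) = 3; t(36) = 3; t(37) = 2; t(38) = 16; t(39) = 8; t(40) = 15; t(41) = 15; t(42) = 10; t(43) = 4; t(44) = 2; t(45) = 18; t(46) = 18; t(47) = 12.
The sequence repeats with period 45.
(16648 - 1) mod 45 = 42, so t(16648) = t(43) = 4.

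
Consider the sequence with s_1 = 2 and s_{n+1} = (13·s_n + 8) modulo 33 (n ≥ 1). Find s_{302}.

1

Listing terms: s_1 = 2, s_2 = 1, s_3 = 21, s_4 = 17, s_5 = 31, s_6 = 15, s_7 = 5, s_8 = 7, s_9 = 0, s_{10} = 8, s_{11} = 13, s_{12} = 12, s_{13} = 32, s_{14} = 28, s_{15} = 9, s_{16} = 26, s_{17} = 16, s_{18} = 18, s_{19} = 11, s_{20} = 19, s_{21} = 24, s_{22} = 23, s_{23} = 10, s_{24} = 6, s_{25} = 20, s_{26} = 4, s_{27} = 27, s_{28} = 29, s_{29} = 22, s_{30} = 30, s_{31} = 2.
The sequence repeats with period 30.
(302 - 1) mod 30 = 1, so s_{302} = s_2 = 1.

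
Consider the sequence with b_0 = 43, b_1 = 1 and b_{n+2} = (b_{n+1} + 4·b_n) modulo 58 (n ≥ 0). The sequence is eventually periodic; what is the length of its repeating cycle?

35

Computing terms: b_0 = 43; b_1 = 1; b_2 = 57; b_3 = 3; b_4 = 57; b_5 = 11; b_6 = 7; b_7 = 51; b_8 = 21; b_9 = 51; b_{10} = 19; b_{11} = 49; b_{12} = 9; b_{13} = 31; b_{14} = 9; b_{15} = 17; b_{16} = 53; b_{17} = 5; b_{18} = 43; b_{19} = 5; b_{20} = 3; b_{21} = 23; b_{22} = 35; b_{23} = 11; b_{24} = 35; b_{25} = 21; b_{26} = 45; b_{27} = 13; b_{28} = 19; b_{29} = 13; b_{30} = 31; b_{31} = 25; b_{32} = 33; b_{33} = 17; b_{34} = 33; b_{35} = 43; b_{36} = 1.
The sequence repeats with period 35.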